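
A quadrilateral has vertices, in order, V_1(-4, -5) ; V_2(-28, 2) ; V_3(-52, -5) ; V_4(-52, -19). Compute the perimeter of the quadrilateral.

|V_1V_2| = √((-24)² + (7)²) = √625 = 25
|V_2V_3| = √((-24)² + (-7)²) = √625 = 25
|V_3V_4| = √((0)² + (-14)²) = √196 = 14
|V_4V_1| = √((48)² + (14)²) = √2500 = 50
Perimeter = 25 + 25 + 14 + 50 = 114.

114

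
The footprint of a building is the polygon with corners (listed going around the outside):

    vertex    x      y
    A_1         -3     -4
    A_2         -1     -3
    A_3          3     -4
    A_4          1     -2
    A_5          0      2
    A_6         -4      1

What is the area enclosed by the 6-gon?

Apply Gauss's area formula: 2A = Σ (x_i·y_{i+1} − x_{i+1}·y_i), indices taken mod 6.
A_1→A_2: (-3)(-3) − (-1)(-4) = 5
A_2→A_3: (-1)(-4) − (3)(-3) = 13
A_3→A_4: (3)(-2) − (1)(-4) = -2
A_4→A_5: (1)(2) − (0)(-2) = 2
A_5→A_6: (0)(1) − (-4)(2) = 8
A_6→A_1: (-4)(-4) − (-3)(1) = 19
Σ = 45
Area = |Σ|/2 = 22.5.

22.5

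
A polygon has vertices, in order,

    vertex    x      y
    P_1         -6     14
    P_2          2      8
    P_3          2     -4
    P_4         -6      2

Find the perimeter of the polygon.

|P_1P_2| = √((8)² + (-6)²) = √100 = 10
|P_2P_3| = √((0)² + (-12)²) = √144 = 12
|P_3P_4| = √((-8)² + (6)²) = √100 = 10
|P_4P_1| = √((0)² + (12)²) = √144 = 12
Perimeter = 10 + 12 + 10 + 12 = 44.

44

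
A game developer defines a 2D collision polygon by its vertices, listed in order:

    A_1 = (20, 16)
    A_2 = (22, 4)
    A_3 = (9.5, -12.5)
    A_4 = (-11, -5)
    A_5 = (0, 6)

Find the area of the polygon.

Σ = (-272) + (-313) + (-185) + (-66) + (-120) = -956
Area = |Σ|/2 = 478.

478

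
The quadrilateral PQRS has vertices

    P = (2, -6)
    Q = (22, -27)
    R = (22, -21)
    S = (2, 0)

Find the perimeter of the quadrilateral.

|PQ| = √((20)² + (-21)²) = √841 = 29
|QR| = √((0)² + (6)²) = √36 = 6
|RS| = √((-20)² + (21)²) = √841 = 29
|SP| = √((0)² + (-6)²) = √36 = 6
Perimeter = 29 + 6 + 29 + 6 = 70.

70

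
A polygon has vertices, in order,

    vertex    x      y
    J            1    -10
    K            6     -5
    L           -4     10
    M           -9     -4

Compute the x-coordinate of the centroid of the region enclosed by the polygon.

Apply the surveyor's formula. First the cross-terms c_i = x_i·y_{i+1} − x_{i+1}·y_i:
  55, 40, 106, 94  ⇒  2A = 295, A = 147.5.
Then Σ (x_i + x_{i+1})·c_i = -1665, so x̄ = -1665 / (6·147.5) = -111/59.

-111/59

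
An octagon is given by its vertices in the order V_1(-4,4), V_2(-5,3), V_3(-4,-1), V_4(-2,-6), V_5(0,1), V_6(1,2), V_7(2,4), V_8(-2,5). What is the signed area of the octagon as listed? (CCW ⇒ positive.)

37

Apply the shoelace (surveyor's) formula: 2A = Σ (x_i·y_{i+1} − x_{i+1}·y_i), indices taken mod 8.
Σ = (8) + (17) + (22) + (-2) + (-1) + (0) + (18) + (12) = 74
Signed area = Σ/2 = 37 (positive ⇒ counter-clockwise traversal).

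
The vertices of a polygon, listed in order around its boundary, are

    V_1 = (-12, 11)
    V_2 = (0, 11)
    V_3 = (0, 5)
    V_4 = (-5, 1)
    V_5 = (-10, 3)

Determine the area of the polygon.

93

Apply the shoelace (surveyor's) formula: 2A = Σ (x_i·y_{i+1} − x_{i+1}·y_i), indices taken mod 5.
V_1→V_2: (-12)(11) − (0)(11) = -132
V_2→V_3: (0)(5) − (0)(11) = 0
V_3→V_4: (0)(1) − (-5)(5) = 25
V_4→V_5: (-5)(3) − (-10)(1) = -5
V_5→V_1: (-10)(11) − (-12)(3) = -74
Σ = -186
Area = |Σ|/2 = 93.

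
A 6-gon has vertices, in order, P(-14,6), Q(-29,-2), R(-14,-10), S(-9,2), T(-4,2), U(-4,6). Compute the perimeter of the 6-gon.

|PQ| = √((-15)² + (-8)²) = √289 = 17
|QR| = √((15)² + (-8)²) = √289 = 17
|RS| = √((5)² + (12)²) = √169 = 13
|ST| = √((5)² + (0)²) = √25 = 5
|TU| = √((0)² + (4)²) = √16 = 4
|UP| = √((-10)² + (0)²) = √100 = 10
Perimeter = 17 + 17 + 13 + 5 + 4 + 10 = 66.

66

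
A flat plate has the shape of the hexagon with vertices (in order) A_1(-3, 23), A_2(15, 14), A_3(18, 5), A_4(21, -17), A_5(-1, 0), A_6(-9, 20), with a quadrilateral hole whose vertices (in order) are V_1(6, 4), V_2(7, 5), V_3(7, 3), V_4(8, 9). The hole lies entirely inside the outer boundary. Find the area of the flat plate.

Outer boundary:
Σ = (-387) + (-177) + (-411) + (-17) + (-20) + (-147) = -1159
Area = |Σ|/2 = 579.5.
Hole:
Apply the shoelace (surveyor's) formula: 2A = Σ (x_i·y_{i+1} − x_{i+1}·y_i), indices taken mod 4.
Σ = (2) + (-14) + (39) + (-22) = 5
Area = |Σ|/2 = 2.5.
Net area = 579.5 − 2.5 = 577.

577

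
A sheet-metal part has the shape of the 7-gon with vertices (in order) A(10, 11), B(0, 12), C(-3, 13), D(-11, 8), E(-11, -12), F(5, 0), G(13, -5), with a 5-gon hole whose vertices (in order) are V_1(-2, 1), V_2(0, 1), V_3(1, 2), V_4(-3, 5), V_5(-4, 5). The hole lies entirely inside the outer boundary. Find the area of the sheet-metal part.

352

Outer boundary:
A→B: (10)(12) − (0)(11) = 120
B→C: (0)(13) − (-3)(12) = 36
C→D: (-3)(8) − (-11)(13) = 119
D→E: (-11)(-12) − (-11)(8) = 220
E→F: (-11)(0) − (5)(-12) = 60
F→G: (5)(-5) − (13)(0) = -25
G→A: (13)(11) − (10)(-5) = 193
Σ = 723
Area = |Σ|/2 = 361.5.
Hole:
Apply Gauss's area formula: 2A = Σ (x_i·y_{i+1} − x_{i+1}·y_i), indices taken mod 5.
V_1→V_2: (-2)(1) − (0)(1) = -2
V_2→V_3: (0)(2) − (1)(1) = -1
V_3→V_4: (1)(5) − (-3)(2) = 11
V_4→V_5: (-3)(5) − (-4)(5) = 5
V_5→V_1: (-4)(1) − (-2)(5) = 6
Σ = 19
Area = |Σ|/2 = 9.5.
Net area = 361.5 − 9.5 = 352.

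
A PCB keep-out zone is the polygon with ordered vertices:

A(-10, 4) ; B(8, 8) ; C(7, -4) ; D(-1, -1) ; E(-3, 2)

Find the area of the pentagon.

104

Apply Gauss's area formula: 2A = Σ (x_i·y_{i+1} − x_{i+1}·y_i), indices taken mod 5.
Σ = (-112) + (-88) + (-11) + (-5) + (8) = -208
Area = |Σ|/2 = 104.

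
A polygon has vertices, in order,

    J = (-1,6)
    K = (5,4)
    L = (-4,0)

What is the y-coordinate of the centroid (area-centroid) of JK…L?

10/3

Apply the shoelace (surveyor's) formula. First the cross-terms c_i = x_i·y_{i+1} − x_{i+1}·y_i:
  -34, 16, -24  ⇒  2A = -42, A = -21.
Then Σ (y_i + y_{i+1})·c_i = -420, so ȳ = -420 / (6·(-21)) = 10/3.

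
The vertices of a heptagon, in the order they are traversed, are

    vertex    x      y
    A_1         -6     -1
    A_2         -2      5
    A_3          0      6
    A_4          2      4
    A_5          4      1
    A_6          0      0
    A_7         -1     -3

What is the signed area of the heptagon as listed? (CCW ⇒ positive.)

Σ = (-32) + (-12) + (-12) + (-14) + (0) + (0) + (-17) = -87
Signed area = Σ/2 = -43.5 (negative ⇒ clockwise traversal).

-43.5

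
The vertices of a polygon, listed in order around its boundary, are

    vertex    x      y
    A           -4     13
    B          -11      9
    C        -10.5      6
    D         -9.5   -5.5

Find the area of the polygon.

Apply Gauss's area formula: 2A = Σ (x_i·y_{i+1} − x_{i+1}·y_i), indices taken mod 4.
Cross-terms: 107, 28.5, 114.75, -145.5  ⇒  Σ = 104.75
Area = |Σ|/2 = 52.375.

52.375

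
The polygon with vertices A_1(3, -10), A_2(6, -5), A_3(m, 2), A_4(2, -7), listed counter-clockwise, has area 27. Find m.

The doubled signed area Σ (x_i y_{i+1} − x_{i+1} y_i) is linear in m.
With m=0 it equals 54; the coefficient of m is -2 (from the two edges through A_3).
So -2·m + 54 = 2·27 = 54 ⇒ m = 0.

0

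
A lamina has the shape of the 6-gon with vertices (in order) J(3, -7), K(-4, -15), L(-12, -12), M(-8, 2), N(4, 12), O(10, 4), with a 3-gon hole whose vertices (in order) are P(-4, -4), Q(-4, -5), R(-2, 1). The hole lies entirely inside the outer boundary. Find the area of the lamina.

306.5

Outer boundary:
Cross-terms: -73, -132, -120, -104, -104, -82  ⇒  Σ = -615
Area = |Σ|/2 = 307.5.
Hole:
Apply the shoelace (surveyor's) formula: 2A = Σ (x_i·y_{i+1} − x_{i+1}·y_i), indices taken mod 3.
Σ = (4) + (-14) + (12) = 2
Area = |Σ|/2 = 1.
Net area = 307.5 − 1 = 306.5.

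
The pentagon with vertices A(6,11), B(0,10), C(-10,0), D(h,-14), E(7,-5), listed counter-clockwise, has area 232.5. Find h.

8

The doubled signed area Σ (x_i y_{i+1} − x_{i+1} y_i) is linear in h.
With h=0 it equals 505; the coefficient of h is -5 (from the two edges through D).
So -5·h + 505 = 2·232.5 = 465 ⇒ h = 8.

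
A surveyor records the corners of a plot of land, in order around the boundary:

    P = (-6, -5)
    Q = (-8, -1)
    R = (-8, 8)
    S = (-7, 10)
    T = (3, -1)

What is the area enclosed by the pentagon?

87

Apply the shoelace (surveyor's) formula: 2A = Σ (x_i·y_{i+1} − x_{i+1}·y_i), indices taken mod 5.
Σ = (-34) + (-72) + (-24) + (-23) + (-21) = -174
Area = |Σ|/2 = 87.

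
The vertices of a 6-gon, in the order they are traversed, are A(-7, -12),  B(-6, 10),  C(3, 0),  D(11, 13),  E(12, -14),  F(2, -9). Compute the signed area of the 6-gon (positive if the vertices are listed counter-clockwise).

Cross-terms: -142, -30, 39, -310, -80, -87  ⇒  Σ = -610
Signed area = Σ/2 = -305 (negative ⇒ clockwise traversal).

-305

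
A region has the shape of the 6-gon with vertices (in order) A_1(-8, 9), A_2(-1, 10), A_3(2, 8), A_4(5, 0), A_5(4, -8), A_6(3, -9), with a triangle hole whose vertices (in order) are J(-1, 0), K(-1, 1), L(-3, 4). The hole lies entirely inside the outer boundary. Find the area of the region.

Outer boundary:
Cross-terms: -71, -28, -40, -40, -12, -45  ⇒  Σ = -236
Area = |Σ|/2 = 118.
Hole:
Apply the shoelace formula: 2A = Σ (x_i·y_{i+1} − x_{i+1}·y_i), indices taken mod 3.
Cross-terms: -1, -1, 4  ⇒  Σ = 2
Area = |Σ|/2 = 1.
Net area = 118 − 1 = 117.

117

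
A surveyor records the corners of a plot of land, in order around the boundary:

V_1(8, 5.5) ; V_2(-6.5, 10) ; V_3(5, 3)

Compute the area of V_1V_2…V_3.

24.875

Cross-terms: 115.75, -69.5, 3.5  ⇒  Σ = 49.75
Area = |Σ|/2 = 24.875.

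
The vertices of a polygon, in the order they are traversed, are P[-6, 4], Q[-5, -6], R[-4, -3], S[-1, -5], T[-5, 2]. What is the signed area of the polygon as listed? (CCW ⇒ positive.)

14.5

Σ = (56) + (-9) + (17) + (-27) + (-8) = 29
Signed area = Σ/2 = 14.5 (positive ⇒ counter-clockwise traversal).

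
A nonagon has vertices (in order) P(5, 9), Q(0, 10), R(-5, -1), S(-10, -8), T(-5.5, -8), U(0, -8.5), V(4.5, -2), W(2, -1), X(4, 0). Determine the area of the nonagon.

145.25

P→Q: (5)(10) − (0)(9) = 50
Q→R: (0)(-1) − (-5)(10) = 50
R→S: (-5)(-8) − (-10)(-1) = 30
S→T: (-10)(-8) − (-5.5)(-8) = 36
T→U: (-5.5)(-8.5) − (0)(-8) = 46.75
U→V: (0)(-2) − (4.5)(-8.5) = 38.25
V→W: (4.5)(-1) − (2)(-2) = -0.5
W→X: (2)(0) − (4)(-1) = 4
X→P: (4)(9) − (5)(0) = 36
Σ = 290.5
Area = |Σ|/2 = 145.25.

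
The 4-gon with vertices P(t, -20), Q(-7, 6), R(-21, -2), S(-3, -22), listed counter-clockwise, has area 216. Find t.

-3

Write out the shoelace sum; only the two edges meeting at P involve t:
2·Area = [((-3)·(-20) − t·(-22)) + (t·6 − (-7)·(-20))] + 596
       = 28·t + 516 = 432
⇒ t = -3.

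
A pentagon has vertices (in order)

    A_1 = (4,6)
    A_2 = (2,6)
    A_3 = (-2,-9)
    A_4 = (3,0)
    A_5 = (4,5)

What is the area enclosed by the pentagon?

Apply the surveyor's formula: 2A = Σ (x_i·y_{i+1} − x_{i+1}·y_i), indices taken mod 5.
Σ = (12) + (-6) + (27) + (15) + (4) = 52
Area = |Σ|/2 = 26.

26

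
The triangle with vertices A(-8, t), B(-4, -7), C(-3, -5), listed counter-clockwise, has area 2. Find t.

The doubled signed area Σ (x_i y_{i+1} − x_{i+1} y_i) is linear in t.
With t=0 it equals 15; the coefficient of t is 1 (from the two edges through A).
So 1·t + 15 = 2·2 = 4 ⇒ t = -11.

-11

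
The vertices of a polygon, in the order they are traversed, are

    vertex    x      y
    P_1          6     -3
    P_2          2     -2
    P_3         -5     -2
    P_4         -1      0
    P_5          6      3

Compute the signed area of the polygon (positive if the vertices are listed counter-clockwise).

-30.5

Apply the surveyor's formula: 2A = Σ (x_i·y_{i+1} − x_{i+1}·y_i), indices taken mod 5.
Cross-terms: -6, -14, -2, -3, -36  ⇒  Σ = -61
Signed area = Σ/2 = -30.5 (negative ⇒ clockwise traversal).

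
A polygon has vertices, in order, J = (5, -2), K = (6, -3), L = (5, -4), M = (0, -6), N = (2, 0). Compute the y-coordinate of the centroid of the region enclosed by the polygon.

-157/51

Apply Gauss's area formula. First the cross-terms c_i = x_i·y_{i+1} − x_{i+1}·y_i:
  -3, -9, -30, 12, -4  ⇒  2A = -34, A = -17.
Then Σ (y_i + y_{i+1})·c_i = 314, so ȳ = 314 / (6·(-17)) = -157/51.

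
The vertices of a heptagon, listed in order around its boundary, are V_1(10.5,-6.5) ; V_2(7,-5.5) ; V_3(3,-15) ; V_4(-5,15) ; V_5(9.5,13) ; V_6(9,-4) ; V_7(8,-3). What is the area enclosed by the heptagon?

Σ = (-12.25) + (-88.5) + (-30) + (-207.5) + (-155) + (5) + (-20.5) = -508.75
Area = |Σ|/2 = 254.375.

254.375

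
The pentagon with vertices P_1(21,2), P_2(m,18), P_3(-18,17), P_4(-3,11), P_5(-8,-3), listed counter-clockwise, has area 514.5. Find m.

The doubled signed area Σ (x_i y_{i+1} − x_{i+1} y_i) is linear in m.
With m=0 it equals 699; the coefficient of m is 15 (from the two edges through P_2).
So 15·m + 699 = 2·514.5 = 1029 ⇒ m = 22.

22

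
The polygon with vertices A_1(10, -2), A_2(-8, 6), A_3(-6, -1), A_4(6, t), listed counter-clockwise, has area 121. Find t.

-10

Write out the shoelace sum; only the two edges meeting at A_4 involve t:
2·Area = [((-6)·t − 6·(-1)) + (6·(-2) − 10·t)] + 88
       = -16·t + 82 = 242
⇒ t = -10.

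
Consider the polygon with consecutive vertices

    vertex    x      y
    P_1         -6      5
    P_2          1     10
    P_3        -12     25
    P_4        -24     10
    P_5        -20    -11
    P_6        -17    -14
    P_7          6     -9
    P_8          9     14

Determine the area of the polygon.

Apply Gauss's area formula: 2A = Σ (x_i·y_{i+1} − x_{i+1}·y_i), indices taken mod 8.
P_1→P_2: (-6)(10) − (1)(5) = -65
P_2→P_3: (1)(25) − (-12)(10) = 145
P_3→P_4: (-12)(10) − (-24)(25) = 480
P_4→P_5: (-24)(-11) − (-20)(10) = 464
P_5→P_6: (-20)(-14) − (-17)(-11) = 93
P_6→P_7: (-17)(-9) − (6)(-14) = 237
P_7→P_8: (6)(14) − (9)(-9) = 165
P_8→P_1: (9)(5) − (-6)(14) = 129
Σ = 1648
Area = |Σ|/2 = 824.

824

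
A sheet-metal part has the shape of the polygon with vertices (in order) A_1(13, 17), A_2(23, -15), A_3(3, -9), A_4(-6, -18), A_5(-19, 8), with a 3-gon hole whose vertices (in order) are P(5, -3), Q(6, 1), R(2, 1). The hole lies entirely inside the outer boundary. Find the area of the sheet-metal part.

828.5

Outer boundary:
Apply the shoelace (surveyor's) formula: 2A = Σ (x_i·y_{i+1} − x_{i+1}·y_i), indices taken mod 5.
A_1→A_2: (13)(-15) − (23)(17) = -586
A_2→A_3: (23)(-9) − (3)(-15) = -162
A_3→A_4: (3)(-18) − (-6)(-9) = -108
A_4→A_5: (-6)(8) − (-19)(-18) = -390
A_5→A_1: (-19)(17) − (13)(8) = -427
Σ = -1673
Area = |Σ|/2 = 836.5.
Hole:
Cross-terms: 23, 4, -11  ⇒  Σ = 16
Area = |Σ|/2 = 8.
Net area = 836.5 − 8 = 828.5.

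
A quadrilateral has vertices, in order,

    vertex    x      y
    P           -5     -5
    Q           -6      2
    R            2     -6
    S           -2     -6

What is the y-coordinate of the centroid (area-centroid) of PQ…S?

Apply the shoelace (surveyor's) formula. First the cross-terms c_i = x_i·y_{i+1} − x_{i+1}·y_i:
  -40, 32, -24, -20  ⇒  2A = -52, A = -26.
Then Σ (y_i + y_{i+1})·c_i = 500, so ȳ = 500 / (6·(-26)) = -125/39.

-125/39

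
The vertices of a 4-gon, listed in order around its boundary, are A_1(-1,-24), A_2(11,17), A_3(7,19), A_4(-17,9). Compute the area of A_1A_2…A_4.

570

A_1→A_2: (-1)(17) − (11)(-24) = 247
A_2→A_3: (11)(19) − (7)(17) = 90
A_3→A_4: (7)(9) − (-17)(19) = 386
A_4→A_1: (-17)(-24) − (-1)(9) = 417
Σ = 1140
Area = |Σ|/2 = 570.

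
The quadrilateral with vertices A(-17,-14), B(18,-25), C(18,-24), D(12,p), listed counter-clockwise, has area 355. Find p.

-3

The doubled signed area Σ (x_i y_{i+1} − x_{i+1} y_i) is linear in p.
With p=0 it equals 815; the coefficient of p is 35 (from the two edges through D).
So 35·p + 815 = 2·355 = 710 ⇒ p = -3.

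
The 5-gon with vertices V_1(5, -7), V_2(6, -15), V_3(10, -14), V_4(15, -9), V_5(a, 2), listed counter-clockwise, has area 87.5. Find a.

1

Write out the shoelace sum; only the two edges meeting at V_5 involve a:
2·Area = [(15·2 − a·(-9)) + (a·(-7) − 5·2)] + 153
       = 2·a + 173 = 175
⇒ a = 1.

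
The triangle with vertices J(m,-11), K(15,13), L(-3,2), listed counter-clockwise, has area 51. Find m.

Write out the shoelace sum; only the two edges meeting at J involve m:
2·Area = [((-3)·(-11) − m·2) + (m·13 − 15·(-11))] + 69
       = 11·m + 267 = 102
⇒ m = -15.

-15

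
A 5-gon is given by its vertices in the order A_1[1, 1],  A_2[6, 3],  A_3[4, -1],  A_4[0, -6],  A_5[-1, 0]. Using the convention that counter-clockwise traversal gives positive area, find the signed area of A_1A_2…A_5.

Σ = (-3) + (-18) + (-24) + (-6) + (-1) = -52
Signed area = Σ/2 = -26 (negative ⇒ clockwise traversal).

-26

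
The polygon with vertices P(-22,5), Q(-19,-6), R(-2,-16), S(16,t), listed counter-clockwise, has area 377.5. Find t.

The doubled signed area Σ (x_i y_{i+1} − x_{i+1} y_i) is linear in t.
With t=0 it equals 855; the coefficient of t is 20 (from the two edges through S).
So 20·t + 855 = 2·377.5 = 755 ⇒ t = -5.

-5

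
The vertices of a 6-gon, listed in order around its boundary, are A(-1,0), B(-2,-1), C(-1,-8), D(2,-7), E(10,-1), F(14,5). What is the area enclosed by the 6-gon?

88

Apply Gauss's area formula: 2A = Σ (x_i·y_{i+1} − x_{i+1}·y_i), indices taken mod 6.
Σ = (1) + (15) + (23) + (68) + (64) + (5) = 176
Area = |Σ|/2 = 88.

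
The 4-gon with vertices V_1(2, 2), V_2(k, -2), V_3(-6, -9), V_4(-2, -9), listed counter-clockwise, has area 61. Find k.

-8

Write out the shoelace sum; only the two edges meeting at V_2 involve k:
2·Area = [(2·(-2) − k·2) + (k·(-9) − (-6)·(-2))] + 50
       = -11·k + 34 = 122
⇒ k = -8.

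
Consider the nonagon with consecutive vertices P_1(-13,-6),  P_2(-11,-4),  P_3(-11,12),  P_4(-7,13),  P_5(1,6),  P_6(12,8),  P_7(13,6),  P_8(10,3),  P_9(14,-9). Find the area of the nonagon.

377

P_1→P_2: (-13)(-4) − (-11)(-6) = -14
P_2→P_3: (-11)(12) − (-11)(-4) = -176
P_3→P_4: (-11)(13) − (-7)(12) = -59
P_4→P_5: (-7)(6) − (1)(13) = -55
P_5→P_6: (1)(8) − (12)(6) = -64
P_6→P_7: (12)(6) − (13)(8) = -32
P_7→P_8: (13)(3) − (10)(6) = -21
P_8→P_9: (10)(-9) − (14)(3) = -132
P_9→P_1: (14)(-6) − (-13)(-9) = -201
Σ = -754
Area = |Σ|/2 = 377.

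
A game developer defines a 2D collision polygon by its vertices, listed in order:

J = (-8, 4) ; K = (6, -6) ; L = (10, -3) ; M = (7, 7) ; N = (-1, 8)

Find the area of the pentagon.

Cross-terms: 24, 42, 91, 63, 60  ⇒  Σ = 280
Area = |Σ|/2 = 140.

140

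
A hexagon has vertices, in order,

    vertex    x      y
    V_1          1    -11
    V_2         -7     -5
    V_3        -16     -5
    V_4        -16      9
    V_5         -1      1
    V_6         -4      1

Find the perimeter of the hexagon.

66

|V_1V_2| = √((-8)² + (6)²) = √100 = 10
|V_2V_3| = √((-9)² + (0)²) = √81 = 9
|V_3V_4| = √((0)² + (14)²) = √196 = 14
|V_4V_5| = √((15)² + (-8)²) = √289 = 17
|V_5V_6| = √((-3)² + (0)²) = √9 = 3
|V_6V_1| = √((5)² + (-12)²) = √169 = 13
Perimeter = 10 + 9 + 14 + 17 + 3 + 13 = 66.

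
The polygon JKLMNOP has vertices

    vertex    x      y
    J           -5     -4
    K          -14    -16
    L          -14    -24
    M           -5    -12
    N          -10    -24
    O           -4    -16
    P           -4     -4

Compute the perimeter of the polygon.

|JK| = √((-9)² + (-12)²) = √225 = 15
|KL| = √((0)² + (-8)²) = √64 = 8
|LM| = √((9)² + (12)²) = √225 = 15
|MN| = √((-5)² + (-12)²) = √169 = 13
|NO| = √((6)² + (8)²) = √100 = 10
|OP| = √((0)² + (12)²) = √144 = 12
|PJ| = √((-1)² + (0)²) = √1 = 1
Perimeter = 15 + 8 + 15 + 13 + 10 + 12 + 1 = 74.

74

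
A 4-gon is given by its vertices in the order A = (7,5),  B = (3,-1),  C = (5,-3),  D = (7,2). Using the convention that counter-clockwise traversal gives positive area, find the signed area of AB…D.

Apply the surveyor's formula: 2A = Σ (x_i·y_{i+1} − x_{i+1}·y_i), indices taken mod 4.
Σ = (-22) + (-4) + (31) + (21) = 26
Signed area = Σ/2 = 13 (positive ⇒ counter-clockwise traversal).

13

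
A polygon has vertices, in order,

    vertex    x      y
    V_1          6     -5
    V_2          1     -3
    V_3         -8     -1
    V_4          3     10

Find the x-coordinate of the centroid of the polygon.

Apply the surveyor's formula. First the cross-terms c_i = x_i·y_{i+1} − x_{i+1}·y_i:
  -13, -25, -77, -75  ⇒  2A = -190, A = -95.
Then Σ (x_i + x_{i+1})·c_i = -206, so x̄ = -206 / (6·(-95)) = 103/285.

103/285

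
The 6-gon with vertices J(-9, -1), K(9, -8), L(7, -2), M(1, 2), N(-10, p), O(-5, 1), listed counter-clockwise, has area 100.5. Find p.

Write out the shoelace sum; only the two edges meeting at N involve p:
2·Area = [(1·p − (-10)·2) + ((-10)·1 − (-5)·p)] + 149
       = 6·p + 159 = 201
⇒ p = 7.

7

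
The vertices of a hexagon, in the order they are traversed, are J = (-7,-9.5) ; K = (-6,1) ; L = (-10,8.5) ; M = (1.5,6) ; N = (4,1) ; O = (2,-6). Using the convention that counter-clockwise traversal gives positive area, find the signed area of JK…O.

-143.625

Σ = (-64) + (-41) + (-72.75) + (-22.5) + (-26) + (-61) = -287.25
Signed area = Σ/2 = -143.625 (negative ⇒ clockwise traversal).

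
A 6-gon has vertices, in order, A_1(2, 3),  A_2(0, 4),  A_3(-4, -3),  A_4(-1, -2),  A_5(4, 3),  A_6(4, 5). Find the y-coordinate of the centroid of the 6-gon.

Apply the shoelace (surveyor's) formula. First the cross-terms c_i = x_i·y_{i+1} − x_{i+1}·y_i:
  8, 16, 5, 5, 8, 2  ⇒  2A = 44, A = 22.
Then Σ (y_i + y_{i+1})·c_i = 132, so ȳ = 132 / (6·22) = 1.

1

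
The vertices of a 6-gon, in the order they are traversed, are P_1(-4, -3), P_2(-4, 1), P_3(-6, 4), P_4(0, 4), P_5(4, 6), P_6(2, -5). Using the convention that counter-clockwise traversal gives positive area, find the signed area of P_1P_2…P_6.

Apply the shoelace (surveyor's) formula: 2A = Σ (x_i·y_{i+1} − x_{i+1}·y_i), indices taken mod 6.
Σ = (-16) + (-10) + (-24) + (-16) + (-32) + (-26) = -124
Signed area = Σ/2 = -62 (negative ⇒ clockwise traversal).

-62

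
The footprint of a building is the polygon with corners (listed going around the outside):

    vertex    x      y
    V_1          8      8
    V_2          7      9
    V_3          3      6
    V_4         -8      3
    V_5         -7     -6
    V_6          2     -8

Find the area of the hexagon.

152.5

Σ = (16) + (15) + (57) + (69) + (68) + (80) = 305
Area = |Σ|/2 = 152.5.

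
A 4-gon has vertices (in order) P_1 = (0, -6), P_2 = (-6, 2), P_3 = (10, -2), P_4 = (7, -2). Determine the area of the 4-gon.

46

Apply Gauss's area formula: 2A = Σ (x_i·y_{i+1} − x_{i+1}·y_i), indices taken mod 4.
P_1→P_2: (0)(2) − (-6)(-6) = -36
P_2→P_3: (-6)(-2) − (10)(2) = -8
P_3→P_4: (10)(-2) − (7)(-2) = -6
P_4→P_1: (7)(-6) − (0)(-2) = -42
Σ = -92
Area = |Σ|/2 = 46.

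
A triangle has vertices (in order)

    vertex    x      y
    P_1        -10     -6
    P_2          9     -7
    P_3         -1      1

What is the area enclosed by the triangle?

Apply Gauss's area formula: 2A = Σ (x_i·y_{i+1} − x_{i+1}·y_i), indices taken mod 3.
Cross-terms: 124, 2, 16  ⇒  Σ = 142
Area = |Σ|/2 = 71.

71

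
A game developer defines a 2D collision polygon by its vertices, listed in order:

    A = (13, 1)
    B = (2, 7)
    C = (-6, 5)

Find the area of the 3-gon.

Σ = (89) + (52) + (-71) = 70
Area = |Σ|/2 = 35.

35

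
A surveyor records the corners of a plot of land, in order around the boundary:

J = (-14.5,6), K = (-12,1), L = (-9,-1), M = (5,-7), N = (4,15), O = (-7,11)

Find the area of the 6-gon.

258

Apply Gauss's area formula: 2A = Σ (x_i·y_{i+1} − x_{i+1}·y_i), indices taken mod 6.
Σ = (57.5) + (21) + (68) + (103) + (149) + (117.5) = 516
Area = |Σ|/2 = 258.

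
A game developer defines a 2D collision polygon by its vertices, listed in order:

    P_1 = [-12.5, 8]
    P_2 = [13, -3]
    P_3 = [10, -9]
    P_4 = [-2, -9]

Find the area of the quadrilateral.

195

P_1→P_2: (-12.5)(-3) − (13)(8) = -66.5
P_2→P_3: (13)(-9) − (10)(-3) = -87
P_3→P_4: (10)(-9) − (-2)(-9) = -108
P_4→P_1: (-2)(8) − (-12.5)(-9) = -128.5
Σ = -390
Area = |Σ|/2 = 195.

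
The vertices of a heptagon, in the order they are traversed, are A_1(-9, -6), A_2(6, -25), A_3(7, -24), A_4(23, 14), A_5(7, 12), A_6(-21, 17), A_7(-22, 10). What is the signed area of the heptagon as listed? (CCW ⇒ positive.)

Apply the shoelace formula: 2A = Σ (x_i·y_{i+1} − x_{i+1}·y_i), indices taken mod 7.
Cross-terms: 261, 31, 650, 178, 371, 164, 222  ⇒  Σ = 1877
Signed area = Σ/2 = 938.5 (positive ⇒ counter-clockwise traversal).

938.5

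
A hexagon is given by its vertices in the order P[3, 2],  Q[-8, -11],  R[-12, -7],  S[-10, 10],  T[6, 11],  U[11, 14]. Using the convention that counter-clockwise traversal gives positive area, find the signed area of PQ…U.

Apply the shoelace (surveyor's) formula: 2A = Σ (x_i·y_{i+1} − x_{i+1}·y_i), indices taken mod 6.
P→Q: (3)(-11) − (-8)(2) = -17
Q→R: (-8)(-7) − (-12)(-11) = -76
R→S: (-12)(10) − (-10)(-7) = -190
S→T: (-10)(11) − (6)(10) = -170
T→U: (6)(14) − (11)(11) = -37
U→P: (11)(2) − (3)(14) = -20
Σ = -510
Signed area = Σ/2 = -255 (negative ⇒ clockwise traversal).

-255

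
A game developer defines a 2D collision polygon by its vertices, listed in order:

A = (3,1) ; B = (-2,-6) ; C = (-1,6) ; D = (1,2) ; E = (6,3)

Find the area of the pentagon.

27

Apply the shoelace (surveyor's) formula: 2A = Σ (x_i·y_{i+1} − x_{i+1}·y_i), indices taken mod 5.
Cross-terms: -16, -18, -8, -9, -3  ⇒  Σ = -54
Area = |Σ|/2 = 27.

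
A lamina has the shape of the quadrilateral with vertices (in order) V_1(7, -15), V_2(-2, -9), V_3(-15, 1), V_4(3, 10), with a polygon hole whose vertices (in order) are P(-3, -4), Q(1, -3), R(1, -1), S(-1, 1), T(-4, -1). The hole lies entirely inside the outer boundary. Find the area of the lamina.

Outer boundary:
V_1→V_2: (7)(-9) − (-2)(-15) = -93
V_2→V_3: (-2)(1) − (-15)(-9) = -137
V_3→V_4: (-15)(10) − (3)(1) = -153
V_4→V_1: (3)(-15) − (7)(10) = -115
Σ = -498
Area = |Σ|/2 = 249.
Hole:
Apply the shoelace formula: 2A = Σ (x_i·y_{i+1} − x_{i+1}·y_i), indices taken mod 5.
P→Q: (-3)(-3) − (1)(-4) = 13
Q→R: (1)(-1) − (1)(-3) = 2
R→S: (1)(1) − (-1)(-1) = 0
S→T: (-1)(-1) − (-4)(1) = 5
T→P: (-4)(-4) − (-3)(-1) = 13
Σ = 33
Area = |Σ|/2 = 16.5.
Net area = 249 − 16.5 = 232.5.

232.5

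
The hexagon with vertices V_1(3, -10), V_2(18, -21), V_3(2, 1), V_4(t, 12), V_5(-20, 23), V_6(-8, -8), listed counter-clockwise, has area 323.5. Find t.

-11

The doubled signed area Σ (x_i y_{i+1} − x_{i+1} y_i) is linear in t.
With t=0 it equals 889; the coefficient of t is 22 (from the two edges through V_4).
So 22·t + 889 = 2·323.5 = 647 ⇒ t = -11.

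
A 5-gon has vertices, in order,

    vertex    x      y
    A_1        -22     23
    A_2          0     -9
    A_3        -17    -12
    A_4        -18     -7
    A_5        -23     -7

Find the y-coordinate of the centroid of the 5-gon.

Apply Gauss's area formula. First the cross-terms c_i = x_i·y_{i+1} − x_{i+1}·y_i:
  198, -153, -97, -35, -683  ⇒  2A = -770, A = -385.
Then Σ (y_i + y_{i+1})·c_i = -2610, so ȳ = -2610 / (6·(-385)) = 87/77.

87/77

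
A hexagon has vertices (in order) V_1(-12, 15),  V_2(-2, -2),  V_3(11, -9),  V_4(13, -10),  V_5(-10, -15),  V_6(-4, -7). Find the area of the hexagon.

Cross-terms: 54, 40, 7, -295, 10, -144  ⇒  Σ = -328
Area = |Σ|/2 = 164.

164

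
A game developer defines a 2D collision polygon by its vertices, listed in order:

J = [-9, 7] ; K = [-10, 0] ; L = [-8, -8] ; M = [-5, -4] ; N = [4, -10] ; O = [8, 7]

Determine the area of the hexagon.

217.5

Apply the shoelace formula: 2A = Σ (x_i·y_{i+1} − x_{i+1}·y_i), indices taken mod 6.
Cross-terms: 70, 80, -8, 66, 108, 119  ⇒  Σ = 435
Area = |Σ|/2 = 217.5.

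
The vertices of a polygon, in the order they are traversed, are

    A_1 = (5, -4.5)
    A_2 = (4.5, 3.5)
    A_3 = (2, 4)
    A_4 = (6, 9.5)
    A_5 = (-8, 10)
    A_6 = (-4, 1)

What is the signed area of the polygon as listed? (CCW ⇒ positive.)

112.375

Apply Gauss's area formula: 2A = Σ (x_i·y_{i+1} − x_{i+1}·y_i), indices taken mod 6.
Σ = (37.75) + (11) + (-5) + (136) + (32) + (13) = 224.75
Signed area = Σ/2 = 112.375 (positive ⇒ counter-clockwise traversal).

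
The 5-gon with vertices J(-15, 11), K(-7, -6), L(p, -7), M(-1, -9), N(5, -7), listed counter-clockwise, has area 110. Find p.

-3

Write out the shoelace sum; only the two edges meeting at L involve p:
2·Area = [((-7)·(-7) − p·(-6)) + (p·(-9) − (-1)·(-7))] + 169
       = -3·p + 211 = 220
⇒ p = -3.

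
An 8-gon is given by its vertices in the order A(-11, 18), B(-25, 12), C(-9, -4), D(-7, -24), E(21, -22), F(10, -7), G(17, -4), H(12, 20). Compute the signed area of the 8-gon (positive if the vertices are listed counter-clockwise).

Apply the surveyor's formula: 2A = Σ (x_i·y_{i+1} − x_{i+1}·y_i), indices taken mod 8.
A→B: (-11)(12) − (-25)(18) = 318
B→C: (-25)(-4) − (-9)(12) = 208
C→D: (-9)(-24) − (-7)(-4) = 188
D→E: (-7)(-22) − (21)(-24) = 658
E→F: (21)(-7) − (10)(-22) = 73
F→G: (10)(-4) − (17)(-7) = 79
G→H: (17)(20) − (12)(-4) = 388
H→A: (12)(18) − (-11)(20) = 436
Σ = 2348
Signed area = Σ/2 = 1174 (positive ⇒ counter-clockwise traversal).

1174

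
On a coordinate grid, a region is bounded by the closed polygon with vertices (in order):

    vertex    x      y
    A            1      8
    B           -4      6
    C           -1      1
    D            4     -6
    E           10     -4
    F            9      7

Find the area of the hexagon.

128.5

Apply Gauss's area formula: 2A = Σ (x_i·y_{i+1} − x_{i+1}·y_i), indices taken mod 6.
Σ = (38) + (2) + (2) + (44) + (106) + (65) = 257
Area = |Σ|/2 = 128.5.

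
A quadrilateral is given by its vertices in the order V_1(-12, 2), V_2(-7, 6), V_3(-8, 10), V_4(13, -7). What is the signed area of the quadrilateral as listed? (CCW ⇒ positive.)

-106

Apply the shoelace formula: 2A = Σ (x_i·y_{i+1} − x_{i+1}·y_i), indices taken mod 4.
V_1→V_2: (-12)(6) − (-7)(2) = -58
V_2→V_3: (-7)(10) − (-8)(6) = -22
V_3→V_4: (-8)(-7) − (13)(10) = -74
V_4→V_1: (13)(2) − (-12)(-7) = -58
Σ = -212
Signed area = Σ/2 = -106 (negative ⇒ clockwise traversal).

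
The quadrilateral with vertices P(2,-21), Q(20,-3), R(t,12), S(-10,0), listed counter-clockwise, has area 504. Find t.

The doubled signed area Σ (x_i y_{i+1} − x_{i+1} y_i) is linear in t.
With t=0 it equals 984; the coefficient of t is 3 (from the two edges through R).
So 3·t + 984 = 2·504 = 1008 ⇒ t = 8.

8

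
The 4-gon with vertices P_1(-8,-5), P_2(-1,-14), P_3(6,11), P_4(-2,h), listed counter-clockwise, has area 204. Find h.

14

Write out the shoelace sum; only the two edges meeting at P_4 involve h:
2·Area = [(6·h − (-2)·11) + ((-2)·(-5) − (-8)·h)] + 180
       = 14·h + 212 = 408
⇒ h = 14.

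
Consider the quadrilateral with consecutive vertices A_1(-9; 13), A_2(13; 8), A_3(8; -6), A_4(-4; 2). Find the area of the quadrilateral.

212.5

Apply the shoelace formula: 2A = Σ (x_i·y_{i+1} − x_{i+1}·y_i), indices taken mod 4.
Σ = (-241) + (-142) + (-8) + (-34) = -425
Area = |Σ|/2 = 212.5.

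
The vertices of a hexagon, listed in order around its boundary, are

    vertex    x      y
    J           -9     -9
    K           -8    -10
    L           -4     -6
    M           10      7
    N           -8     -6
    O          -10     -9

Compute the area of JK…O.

37.5

Σ = (18) + (8) + (32) + (-4) + (12) + (9) = 75
Area = |Σ|/2 = 37.5.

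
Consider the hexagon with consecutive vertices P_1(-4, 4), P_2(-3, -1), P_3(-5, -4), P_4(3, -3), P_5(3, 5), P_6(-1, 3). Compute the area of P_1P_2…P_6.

48

Apply the shoelace (surveyor's) formula: 2A = Σ (x_i·y_{i+1} − x_{i+1}·y_i), indices taken mod 6.
Cross-terms: 16, 7, 27, 24, 14, 8  ⇒  Σ = 96
Area = |Σ|/2 = 48.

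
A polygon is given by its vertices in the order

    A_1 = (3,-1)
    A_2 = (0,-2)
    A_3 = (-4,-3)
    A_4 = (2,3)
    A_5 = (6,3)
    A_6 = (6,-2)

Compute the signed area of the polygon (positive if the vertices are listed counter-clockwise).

Apply the shoelace formula: 2A = Σ (x_i·y_{i+1} − x_{i+1}·y_i), indices taken mod 6.
Cross-terms: -6, -8, -6, -12, -30, 0  ⇒  Σ = -62
Signed area = Σ/2 = -31 (negative ⇒ clockwise traversal).

-31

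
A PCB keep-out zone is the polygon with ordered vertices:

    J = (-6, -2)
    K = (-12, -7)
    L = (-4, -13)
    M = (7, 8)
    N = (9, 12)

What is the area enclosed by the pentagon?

135.5

Apply the shoelace formula: 2A = Σ (x_i·y_{i+1} − x_{i+1}·y_i), indices taken mod 5.
Σ = (18) + (128) + (59) + (12) + (54) = 271
Area = |Σ|/2 = 135.5.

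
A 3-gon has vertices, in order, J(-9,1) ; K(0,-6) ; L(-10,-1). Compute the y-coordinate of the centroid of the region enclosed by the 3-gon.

Apply the surveyor's formula. First the cross-terms c_i = x_i·y_{i+1} − x_{i+1}·y_i:
  54, -60, -19  ⇒  2A = -25, A = -12.5.
Then Σ (y_i + y_{i+1})·c_i = 150, so ȳ = 150 / (6·(-12.5)) = -2.

-2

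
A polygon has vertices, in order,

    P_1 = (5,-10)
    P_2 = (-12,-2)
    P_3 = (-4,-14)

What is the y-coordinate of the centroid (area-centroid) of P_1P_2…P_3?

Apply the shoelace (surveyor's) formula. First the cross-terms c_i = x_i·y_{i+1} − x_{i+1}·y_i:
  -130, 160, 110  ⇒  2A = 140, A = 70.
Then Σ (y_i + y_{i+1})·c_i = -3640, so ȳ = -3640 / (6·70) = -26/3.

-26/3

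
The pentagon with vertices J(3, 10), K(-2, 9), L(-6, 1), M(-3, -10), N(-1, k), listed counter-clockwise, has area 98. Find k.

The doubled signed area Σ (x_i y_{i+1} − x_{i+1} y_i) is linear in k.
With k=0 it equals 142; the coefficient of k is -6 (from the two edges through N).
So -6·k + 142 = 2·98 = 196 ⇒ k = -9.

-9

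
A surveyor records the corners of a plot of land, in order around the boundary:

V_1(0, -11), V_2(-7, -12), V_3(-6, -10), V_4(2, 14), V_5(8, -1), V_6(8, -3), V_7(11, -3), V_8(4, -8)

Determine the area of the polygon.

Apply the surveyor's formula: 2A = Σ (x_i·y_{i+1} − x_{i+1}·y_i), indices taken mod 8.
Σ = (-77) + (-2) + (-64) + (-114) + (-16) + (9) + (-76) + (-44) = -384
Area = |Σ|/2 = 192.

192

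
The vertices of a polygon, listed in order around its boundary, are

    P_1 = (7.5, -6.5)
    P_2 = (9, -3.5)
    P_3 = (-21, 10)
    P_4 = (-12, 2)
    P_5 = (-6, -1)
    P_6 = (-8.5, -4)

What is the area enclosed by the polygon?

Cross-terms: 32.25, 16.5, 78, 24, 15.5, 85.25  ⇒  Σ = 251.5
Area = |Σ|/2 = 125.75.

125.75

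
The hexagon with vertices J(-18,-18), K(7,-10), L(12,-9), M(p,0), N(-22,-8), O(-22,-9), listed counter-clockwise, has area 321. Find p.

23

Write out the shoelace sum; only the two edges meeting at M involve p:
2·Area = [(12·0 − p·(-9)) + (p·(-8) − (-22)·0)] + 619
       = 1·p + 619 = 642
⇒ p = 23.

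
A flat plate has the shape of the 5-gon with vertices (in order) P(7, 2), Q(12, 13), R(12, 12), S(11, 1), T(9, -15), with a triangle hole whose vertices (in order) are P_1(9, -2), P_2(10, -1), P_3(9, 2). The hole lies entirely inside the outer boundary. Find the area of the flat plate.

Outer boundary:
Cross-terms: 67, -12, -120, -174, 123  ⇒  Σ = -116
Area = |Σ|/2 = 58.
Hole:
Σ = (11) + (29) + (-36) = 4
Area = |Σ|/2 = 2.
Net area = 58 − 2 = 56.

56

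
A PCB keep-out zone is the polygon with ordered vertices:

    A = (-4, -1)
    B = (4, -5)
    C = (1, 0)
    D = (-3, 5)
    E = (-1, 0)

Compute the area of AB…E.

20

Apply Gauss's area formula: 2A = Σ (x_i·y_{i+1} − x_{i+1}·y_i), indices taken mod 5.
Σ = (24) + (5) + (5) + (5) + (1) = 40
Area = |Σ|/2 = 20.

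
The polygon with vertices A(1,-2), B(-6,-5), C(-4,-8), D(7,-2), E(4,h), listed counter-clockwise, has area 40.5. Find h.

The doubled signed area Σ (x_i y_{i+1} − x_{i+1} y_i) is linear in h.
With h=0 it equals 75; the coefficient of h is 6 (from the two edges through E).
So 6·h + 75 = 2·40.5 = 81 ⇒ h = 1.

1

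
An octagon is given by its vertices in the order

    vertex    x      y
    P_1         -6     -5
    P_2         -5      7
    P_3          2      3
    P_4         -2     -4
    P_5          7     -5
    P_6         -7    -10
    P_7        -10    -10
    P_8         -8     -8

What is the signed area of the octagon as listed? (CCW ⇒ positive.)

Apply the shoelace formula: 2A = Σ (x_i·y_{i+1} − x_{i+1}·y_i), indices taken mod 8.
Σ = (-67) + (-29) + (-2) + (38) + (-105) + (-30) + (0) + (-8) = -203
Signed area = Σ/2 = -101.5 (negative ⇒ clockwise traversal).

-101.5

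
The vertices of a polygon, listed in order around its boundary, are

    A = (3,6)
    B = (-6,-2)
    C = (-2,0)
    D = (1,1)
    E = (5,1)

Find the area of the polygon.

23.5

A→B: (3)(-2) − (-6)(6) = 30
B→C: (-6)(0) − (-2)(-2) = -4
C→D: (-2)(1) − (1)(0) = -2
D→E: (1)(1) − (5)(1) = -4
E→A: (5)(6) − (3)(1) = 27
Σ = 47
Area = |Σ|/2 = 23.5.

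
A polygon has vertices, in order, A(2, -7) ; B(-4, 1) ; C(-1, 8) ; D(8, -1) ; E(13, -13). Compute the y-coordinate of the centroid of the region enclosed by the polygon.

Apply the shoelace formula. First the cross-terms c_i = x_i·y_{i+1} − x_{i+1}·y_i:
  -26, -31, -63, -91, -65  ⇒  2A = -276, A = -138.
Then Σ (y_i + y_{i+1})·c_i = 2010, so ȳ = 2010 / (6·(-138)) = -335/138.

-335/138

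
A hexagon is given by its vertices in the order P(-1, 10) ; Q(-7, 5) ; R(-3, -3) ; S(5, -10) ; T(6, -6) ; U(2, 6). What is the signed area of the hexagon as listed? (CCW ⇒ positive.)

125

Apply the shoelace (surveyor's) formula: 2A = Σ (x_i·y_{i+1} − x_{i+1}·y_i), indices taken mod 6.
Σ = (65) + (36) + (45) + (30) + (48) + (26) = 250
Signed area = Σ/2 = 125 (positive ⇒ counter-clockwise traversal).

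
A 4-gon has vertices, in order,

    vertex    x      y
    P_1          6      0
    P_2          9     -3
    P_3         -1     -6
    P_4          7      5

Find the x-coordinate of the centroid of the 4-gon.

149/34

Apply the shoelace (surveyor's) formula. First the cross-terms c_i = x_i·y_{i+1} − x_{i+1}·y_i:
  -18, -57, 37, -30  ⇒  2A = -68, A = -34.
Then Σ (x_i + x_{i+1})·c_i = -894, so x̄ = -894 / (6·(-34)) = 149/34.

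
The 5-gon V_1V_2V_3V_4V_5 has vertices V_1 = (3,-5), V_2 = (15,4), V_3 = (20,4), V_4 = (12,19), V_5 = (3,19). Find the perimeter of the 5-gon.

|V_1V_2| = √((12)² + (9)²) = √225 = 15
|V_2V_3| = √((5)² + (0)²) = √25 = 5
|V_3V_4| = √((-8)² + (15)²) = √289 = 17
|V_4V_5| = √((-9)² + (0)²) = √81 = 9
|V_5V_1| = √((0)² + (-24)²) = √576 = 24
Perimeter = 15 + 5 + 17 + 9 + 24 = 70.

70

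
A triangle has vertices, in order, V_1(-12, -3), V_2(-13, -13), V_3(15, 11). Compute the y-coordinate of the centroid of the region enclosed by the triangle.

Apply Gauss's area formula. First the cross-terms c_i = x_i·y_{i+1} − x_{i+1}·y_i:
  117, 52, 87  ⇒  2A = 256, A = 128.
Then Σ (y_i + y_{i+1})·c_i = -1280, so ȳ = -1280 / (6·128) = -5/3.

-5/3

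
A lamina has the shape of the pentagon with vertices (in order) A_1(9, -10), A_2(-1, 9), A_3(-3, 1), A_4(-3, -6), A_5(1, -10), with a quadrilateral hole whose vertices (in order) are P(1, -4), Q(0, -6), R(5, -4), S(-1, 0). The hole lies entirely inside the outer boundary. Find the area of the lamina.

Outer boundary:
Σ = (71) + (26) + (21) + (36) + (80) = 234
Area = |Σ|/2 = 117.
Hole:
Apply the shoelace formula: 2A = Σ (x_i·y_{i+1} − x_{i+1}·y_i), indices taken mod 4.
Cross-terms: -6, 30, -4, 4  ⇒  Σ = 24
Area = |Σ|/2 = 12.
Net area = 117 − 12 = 105.

105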